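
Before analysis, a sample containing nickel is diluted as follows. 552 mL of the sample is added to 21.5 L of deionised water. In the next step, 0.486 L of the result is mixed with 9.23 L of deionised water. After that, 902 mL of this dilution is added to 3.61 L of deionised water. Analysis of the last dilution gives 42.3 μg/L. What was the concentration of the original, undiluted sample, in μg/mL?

Overall dilution factor = 39.95 × 19.99 × 5.002 = 3995.
Original = 42.3 μg/L × 3995 = 1.69 × 10⁵ μg/L = 169 μg/mL.

169 μg/mL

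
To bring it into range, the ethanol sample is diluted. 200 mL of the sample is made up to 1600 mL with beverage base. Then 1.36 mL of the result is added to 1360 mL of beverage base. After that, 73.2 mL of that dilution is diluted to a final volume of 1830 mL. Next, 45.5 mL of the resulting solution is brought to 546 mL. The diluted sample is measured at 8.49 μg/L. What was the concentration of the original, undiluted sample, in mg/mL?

20.4 mg/mL

Overall dilution factor = 8 × 1001 × 25 × 12 = 2.40 × 10⁶.
Original = 8.49 μg/L × 2.40 × 10⁶ = 2.04 × 10⁷ μg/L = 20.4 mg/mL.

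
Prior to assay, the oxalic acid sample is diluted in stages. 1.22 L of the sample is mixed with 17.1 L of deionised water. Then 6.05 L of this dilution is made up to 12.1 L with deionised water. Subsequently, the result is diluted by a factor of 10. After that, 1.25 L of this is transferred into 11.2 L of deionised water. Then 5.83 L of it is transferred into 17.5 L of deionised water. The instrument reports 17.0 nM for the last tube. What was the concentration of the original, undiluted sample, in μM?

203 μM

Overall dilution factor = 15.02 × 2 × 10 × 9.960 × 4.002 = 1.20 × 10⁴.
Original = 17.0 nM × 1.20 × 10⁴ = 2.03 × 10⁵ nM = 203 μM.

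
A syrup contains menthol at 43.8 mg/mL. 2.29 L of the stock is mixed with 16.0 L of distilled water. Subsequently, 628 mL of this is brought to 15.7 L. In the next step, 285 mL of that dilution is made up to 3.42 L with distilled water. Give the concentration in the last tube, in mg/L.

Overall dilution factor = 7.987 × 25 × 12 = 2396.
43.8 mg/mL / 2396 = 0.0183 mg/mL = 18.3 mg/L.

18.3 mg/L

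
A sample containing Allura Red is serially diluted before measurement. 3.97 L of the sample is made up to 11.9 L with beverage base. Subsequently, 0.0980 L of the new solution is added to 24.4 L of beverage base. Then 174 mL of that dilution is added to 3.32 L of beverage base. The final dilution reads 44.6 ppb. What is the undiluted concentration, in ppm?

671 ppm

Overall dilution factor = 2.997 × 250.0 × 20.08 = 1.50 × 10⁴.
Original = 44.6 ppb × 1.50 × 10⁴ = 6.71 × 10⁵ ppb = 671 ppm.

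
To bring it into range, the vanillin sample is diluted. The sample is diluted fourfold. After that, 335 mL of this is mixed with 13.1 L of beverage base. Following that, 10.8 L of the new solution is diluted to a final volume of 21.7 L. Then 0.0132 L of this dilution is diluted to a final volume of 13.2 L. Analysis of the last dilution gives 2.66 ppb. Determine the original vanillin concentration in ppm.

Overall dilution factor = 4 × 40.10 × 2.009 × 1000 = 3.22 × 10⁵.
Original = 2.66 ppb × 3.22 × 10⁵ = 8.57 × 10⁵ ppb = 857 ppm.

857 ppm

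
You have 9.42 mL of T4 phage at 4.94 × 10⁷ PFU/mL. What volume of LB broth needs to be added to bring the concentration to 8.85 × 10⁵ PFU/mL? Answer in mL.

V₂ = C₁V₁/C₂ = 4.94 × 10⁷ × 9.42 / 8.85 × 10⁵ = 526 mL.
Diluent to add = V₂ − V₁ = 526 − 9.42 = 516 mL.

516 mL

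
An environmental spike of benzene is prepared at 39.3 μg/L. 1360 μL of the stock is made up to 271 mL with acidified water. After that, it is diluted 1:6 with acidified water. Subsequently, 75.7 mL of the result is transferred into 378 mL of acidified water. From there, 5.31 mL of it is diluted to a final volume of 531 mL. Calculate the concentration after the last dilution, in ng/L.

0.0548 ng/L

Overall dilution factor = 199.3 × 6 × 5.993 × 100 = 7.17 × 10⁵.
39.3 μg/L / 7.17 × 10⁵ = 5.48 × 10⁻⁵ μg/L = 0.0548 ng/L.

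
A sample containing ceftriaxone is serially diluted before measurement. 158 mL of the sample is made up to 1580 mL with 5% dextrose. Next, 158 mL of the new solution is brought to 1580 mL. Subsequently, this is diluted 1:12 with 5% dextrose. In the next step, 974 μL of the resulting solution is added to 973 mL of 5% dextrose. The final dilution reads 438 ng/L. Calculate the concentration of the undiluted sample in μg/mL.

Overall dilution factor = 10 × 10 × 12 × 1000.0 = 1.20 × 10⁶.
Original = 438 ng/L × 1.20 × 10⁶ = 5.26 × 10⁸ ng/L = 526 μg/mL.

526 μg/mL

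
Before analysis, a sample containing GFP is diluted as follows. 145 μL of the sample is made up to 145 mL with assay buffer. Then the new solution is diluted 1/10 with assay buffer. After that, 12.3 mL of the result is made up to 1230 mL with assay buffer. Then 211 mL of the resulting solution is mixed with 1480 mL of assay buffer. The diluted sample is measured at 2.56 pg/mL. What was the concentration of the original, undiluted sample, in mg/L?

Overall dilution factor = 1000 × 10 × 100 × 8.014 = 8.01 × 10⁶.
Original = 2.56 pg/mL × 8.01 × 10⁶ = 2.05 × 10⁷ pg/mL = 20.5 mg/L.

20.5 mg/L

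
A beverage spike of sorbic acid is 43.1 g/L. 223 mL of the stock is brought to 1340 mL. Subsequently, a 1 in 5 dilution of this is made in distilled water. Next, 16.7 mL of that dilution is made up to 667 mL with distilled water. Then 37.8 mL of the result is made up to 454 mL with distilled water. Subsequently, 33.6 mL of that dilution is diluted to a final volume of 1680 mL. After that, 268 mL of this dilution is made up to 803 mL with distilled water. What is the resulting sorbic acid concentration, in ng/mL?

Overall dilution factor = 6.009 × 5 × 39.94 × 12.01 × 50 × 2.996 = 2.16 × 10⁶.
43.1 g/L / 2.16 × 10⁶ = 2.00 × 10⁻⁵ g/L = 20.0 ng/mL.

20.0 ng/mL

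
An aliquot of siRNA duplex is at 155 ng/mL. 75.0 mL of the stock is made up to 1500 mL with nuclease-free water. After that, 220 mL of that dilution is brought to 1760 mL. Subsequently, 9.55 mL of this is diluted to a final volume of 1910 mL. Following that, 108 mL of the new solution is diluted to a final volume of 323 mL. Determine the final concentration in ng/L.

1.62 ng/L

Overall dilution factor = 20 × 8 × 200 × 2.991 = 9.57 × 10⁴.
155 ng/mL / 9.57 × 10⁴ = 1.62 × 10⁻³ ng/mL = 1.62 ng/L.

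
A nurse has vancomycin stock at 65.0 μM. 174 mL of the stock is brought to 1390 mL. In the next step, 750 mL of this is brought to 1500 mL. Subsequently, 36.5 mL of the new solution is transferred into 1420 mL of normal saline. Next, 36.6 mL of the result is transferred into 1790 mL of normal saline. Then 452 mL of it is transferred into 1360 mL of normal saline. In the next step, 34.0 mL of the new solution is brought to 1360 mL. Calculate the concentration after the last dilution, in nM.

Overall dilution factor = 7.989 × 2 × 39.90 × 49.91 × 4.009 × 40 = 5.10 × 10⁶.
65.0 μM / 5.10 × 10⁶ = 1.27 × 10⁻⁵ μM = 0.0127 nM.

0.0127 nM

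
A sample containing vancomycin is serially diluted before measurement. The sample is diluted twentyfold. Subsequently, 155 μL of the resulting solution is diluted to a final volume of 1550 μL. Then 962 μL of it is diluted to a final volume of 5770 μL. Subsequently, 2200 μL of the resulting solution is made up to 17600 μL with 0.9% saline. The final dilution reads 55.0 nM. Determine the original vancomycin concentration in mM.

Overall dilution factor = 20 × 10 × 5.998 × 8 = 9597.
Original = 55.0 nM × 9597 = 5.28 × 10⁵ nM = 0.528 mM.

0.528 mM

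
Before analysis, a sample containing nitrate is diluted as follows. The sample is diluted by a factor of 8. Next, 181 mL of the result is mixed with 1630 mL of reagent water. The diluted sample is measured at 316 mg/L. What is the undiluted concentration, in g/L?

25.3 g/L

Overall dilution factor = 8 × 10.01 = 80.0.
Original = 316 mg/L × 80.0 = 2.53 × 10⁴ mg/L = 25.3 g/L.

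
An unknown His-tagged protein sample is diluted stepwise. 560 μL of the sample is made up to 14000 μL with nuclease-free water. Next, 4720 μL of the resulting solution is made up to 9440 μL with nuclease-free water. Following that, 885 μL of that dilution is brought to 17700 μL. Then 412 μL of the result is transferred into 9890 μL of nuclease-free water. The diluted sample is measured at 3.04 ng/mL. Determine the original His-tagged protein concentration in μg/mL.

76.0 μg/mL

Overall dilution factor = 25 × 2 × 20 × 25.00 = 2.50 × 10⁴.
Original = 3.04 ng/mL × 2.50 × 10⁴ = 7.60 × 10⁴ ng/mL = 76.0 μg/mL.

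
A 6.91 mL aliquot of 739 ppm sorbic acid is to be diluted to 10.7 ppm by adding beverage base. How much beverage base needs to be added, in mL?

470 mL

V₂ = C₁V₁/C₂ = 739 × 6.91 / 10.7 = 477 mL.
Diluent to add = V₂ − V₁ = 477 − 6.91 = 470 mL.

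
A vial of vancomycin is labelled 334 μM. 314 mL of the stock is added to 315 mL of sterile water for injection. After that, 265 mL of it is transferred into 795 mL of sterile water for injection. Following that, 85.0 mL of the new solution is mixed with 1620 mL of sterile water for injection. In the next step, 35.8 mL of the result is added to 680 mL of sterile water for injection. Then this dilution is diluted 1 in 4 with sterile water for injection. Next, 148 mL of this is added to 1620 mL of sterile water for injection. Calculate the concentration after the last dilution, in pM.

2180 pM

Overall dilution factor = 2.003 × 4 × 20.06 × 19.99 × 4 × 11.95 = 1.54 × 10⁵.
334 μM / 1.54 × 10⁵ = 2.18 × 10⁻³ μM = 2180 pM.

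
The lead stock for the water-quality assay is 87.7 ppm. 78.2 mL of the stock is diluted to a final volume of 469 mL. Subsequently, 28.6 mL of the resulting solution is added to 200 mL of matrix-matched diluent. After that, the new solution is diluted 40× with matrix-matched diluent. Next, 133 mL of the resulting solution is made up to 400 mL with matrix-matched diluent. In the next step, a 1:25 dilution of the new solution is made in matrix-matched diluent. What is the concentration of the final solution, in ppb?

Overall dilution factor = 5.997 × 7.993 × 40 × 3.008 × 25 = 1.44 × 10⁵.
87.7 ppm / 1.44 × 10⁵ = 6.08 × 10⁻⁴ ppm = 0.608 ppb.

0.608 ppb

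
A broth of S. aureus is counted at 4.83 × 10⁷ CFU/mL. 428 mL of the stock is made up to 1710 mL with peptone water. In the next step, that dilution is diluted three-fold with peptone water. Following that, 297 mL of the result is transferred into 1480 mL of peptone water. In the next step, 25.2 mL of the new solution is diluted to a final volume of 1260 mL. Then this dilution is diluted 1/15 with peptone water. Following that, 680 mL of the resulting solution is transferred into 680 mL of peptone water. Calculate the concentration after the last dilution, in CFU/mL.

Overall dilution factor = 3.995 × 3 × 5.983 × 50 × 15 × 2 = 1.08 × 10⁵.
4.83 × 10⁷ CFU/mL / 1.08 × 10⁵ = 449 CFU/mL.

449 CFU/mL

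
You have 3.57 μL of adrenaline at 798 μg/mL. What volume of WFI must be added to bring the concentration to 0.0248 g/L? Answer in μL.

0.0248 g/L = 24.8 μg/mL.
V₂ = C₁V₁/C₂ = 798 × 3.57 / 24.8 = 115 μL.
Diluent to add = V₂ − V₁ = 115 − 3.57 = 111 μL.

111 μL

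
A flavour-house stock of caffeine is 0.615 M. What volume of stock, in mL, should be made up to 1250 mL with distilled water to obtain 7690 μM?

7690 μM = 7.69 × 10⁻³ M.
V₁ = C₂V₂/C₁ = 7.69 × 10⁻³ × 1250 / 0.615 = 15.6 mL.

15.6 mL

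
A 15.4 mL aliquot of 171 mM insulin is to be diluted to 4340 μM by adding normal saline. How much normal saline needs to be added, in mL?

4340 μM = 4.34 mM.
V₂ = C₁V₁/C₂ = 171 × 15.4 / 4.34 = 607 mL.
Diluent to add = V₂ − V₁ = 607 − 15.4 = 591 mL.

591 mL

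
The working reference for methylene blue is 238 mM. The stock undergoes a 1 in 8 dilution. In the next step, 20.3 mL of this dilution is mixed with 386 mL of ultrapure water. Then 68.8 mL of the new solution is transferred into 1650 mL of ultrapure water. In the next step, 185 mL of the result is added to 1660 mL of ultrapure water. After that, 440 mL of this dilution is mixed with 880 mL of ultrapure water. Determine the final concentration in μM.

Overall dilution factor = 8 × 20.01 × 24.98 × 9.973 × 3 = 1.20 × 10⁵.
238 mM / 1.20 × 10⁵ = 1.99 × 10⁻³ mM = 1.99 μM.

1.99 μM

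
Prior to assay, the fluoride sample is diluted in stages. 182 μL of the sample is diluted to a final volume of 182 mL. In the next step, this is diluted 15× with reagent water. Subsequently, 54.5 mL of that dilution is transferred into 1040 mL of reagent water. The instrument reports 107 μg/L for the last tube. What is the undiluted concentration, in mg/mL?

Overall dilution factor = 1000 × 15 × 20.08 = 3.01 × 10⁵.
Original = 107 μg/L × 3.01 × 10⁵ = 3.22 × 10⁷ μg/L = 32.2 mg/mL.

32.2 mg/mL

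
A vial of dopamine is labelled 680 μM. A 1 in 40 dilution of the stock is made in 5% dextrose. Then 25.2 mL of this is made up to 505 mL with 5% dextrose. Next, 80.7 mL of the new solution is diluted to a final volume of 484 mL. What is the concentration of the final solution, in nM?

Overall dilution factor = 40 × 20.04 × 5.998 = 4808.
680 μM / 4808 = 0.141 μM = 141 nM.

141 nM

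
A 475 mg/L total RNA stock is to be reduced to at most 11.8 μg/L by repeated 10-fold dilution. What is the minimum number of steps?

Need 10ⁿ ≥ 4.03 × 10⁴, so n ≥ log(4.03 × 10⁴)/log(10) = 4.60.
Minimum whole steps: n = 5.

5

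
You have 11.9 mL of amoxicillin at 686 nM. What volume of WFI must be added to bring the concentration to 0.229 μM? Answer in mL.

0.229 μM = 229 nM.
V₂ = C₁V₁/C₂ = 686 × 11.9 / 229 = 35.6 mL.
Diluent to add = V₂ − V₁ = 35.6 − 11.9 = 23.7 mL.

23.7 mL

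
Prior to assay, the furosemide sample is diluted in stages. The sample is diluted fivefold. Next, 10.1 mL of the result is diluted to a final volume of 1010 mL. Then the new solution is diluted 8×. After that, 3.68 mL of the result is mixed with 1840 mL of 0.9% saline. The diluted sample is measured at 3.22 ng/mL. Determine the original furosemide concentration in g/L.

6.45 g/L

Overall dilution factor = 5 × 100 × 8 × 501 = 2.00 × 10⁶.
Original = 3.22 ng/mL × 2.00 × 10⁶ = 6.45 × 10⁶ ng/mL = 6.45 g/L.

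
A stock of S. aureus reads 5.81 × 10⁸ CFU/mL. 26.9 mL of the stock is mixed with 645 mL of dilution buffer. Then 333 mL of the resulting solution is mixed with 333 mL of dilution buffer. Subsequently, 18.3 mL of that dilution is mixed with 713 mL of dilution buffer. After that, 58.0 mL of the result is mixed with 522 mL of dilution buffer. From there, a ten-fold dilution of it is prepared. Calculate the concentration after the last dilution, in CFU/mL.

Overall dilution factor = 24.98 × 2 × 39.96 × 10 × 10 = 2.00 × 10⁵.
5.81 × 10⁸ CFU/mL / 2.00 × 10⁵ = 2910 CFU/mL.

2910 CFU/mL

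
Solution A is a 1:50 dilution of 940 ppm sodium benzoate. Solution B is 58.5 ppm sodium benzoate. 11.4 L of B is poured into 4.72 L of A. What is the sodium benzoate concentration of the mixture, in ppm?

46.9 ppm

C_A = 940 ppm / 50 = 18.8 ppm.
C_mix = (C_A·V_A + C_B·V_B)/(V_A + V_B) = (18.8×4.72 + 58.5×11.4) / 16.12 = 46.9 ppm.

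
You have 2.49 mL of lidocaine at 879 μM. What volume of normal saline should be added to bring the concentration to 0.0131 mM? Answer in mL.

165 mL

0.0131 mM = 13.1 μM.
V₂ = C₁V₁/C₂ = 879 × 2.49 / 13.1 = 167 mL.
Diluent to add = V₂ − V₁ = 167 − 2.49 = 165 mL.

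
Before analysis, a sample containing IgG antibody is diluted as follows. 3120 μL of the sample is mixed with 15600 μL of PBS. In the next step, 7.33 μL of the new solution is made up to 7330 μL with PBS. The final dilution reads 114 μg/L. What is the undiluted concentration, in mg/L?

Overall dilution factor = 6 × 1000 = 6000.
Original = 114 μg/L × 6000 = 6.84 × 10⁵ μg/L = 684 mg/L.

684 mg/L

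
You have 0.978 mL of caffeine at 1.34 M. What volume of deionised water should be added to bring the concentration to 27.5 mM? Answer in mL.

27.5 mM = 0.0275 M.
V₂ = C₁V₁/C₂ = 1.34 × 0.978 / 0.0275 = 47.7 mL.
Diluent to add = V₂ − V₁ = 47.7 − 0.978 = 46.7 mL.

46.7 mL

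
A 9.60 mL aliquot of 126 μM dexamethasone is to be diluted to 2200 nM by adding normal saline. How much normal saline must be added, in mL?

2200 nM = 2.20 μM.
V₂ = C₁V₁/C₂ = 126 × 9.60 / 2.20 = 550 mL.
Diluent to add = V₂ − V₁ = 550 − 9.60 = 540 mL.

540 mL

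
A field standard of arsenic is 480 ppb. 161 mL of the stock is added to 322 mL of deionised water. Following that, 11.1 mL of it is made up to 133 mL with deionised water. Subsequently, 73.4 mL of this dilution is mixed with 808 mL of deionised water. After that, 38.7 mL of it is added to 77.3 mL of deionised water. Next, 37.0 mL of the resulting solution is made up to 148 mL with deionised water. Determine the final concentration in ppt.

92.7 ppt

Overall dilution factor = 3 × 11.98 × 12.01 × 2.997 × 4 = 5175.
480 ppb / 5175 = 0.0927 ppb = 92.7 ppt.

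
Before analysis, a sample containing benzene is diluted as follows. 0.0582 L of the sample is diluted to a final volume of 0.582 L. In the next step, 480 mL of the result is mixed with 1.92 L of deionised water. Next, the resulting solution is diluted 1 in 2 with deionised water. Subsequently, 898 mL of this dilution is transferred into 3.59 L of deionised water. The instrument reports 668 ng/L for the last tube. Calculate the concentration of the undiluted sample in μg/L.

334 μg/L

Overall dilution factor = 10 × 5 × 2 × 4.998 = 500.
Original = 668 ng/L × 500 = 3.34 × 10⁵ ng/L = 334 μg/L.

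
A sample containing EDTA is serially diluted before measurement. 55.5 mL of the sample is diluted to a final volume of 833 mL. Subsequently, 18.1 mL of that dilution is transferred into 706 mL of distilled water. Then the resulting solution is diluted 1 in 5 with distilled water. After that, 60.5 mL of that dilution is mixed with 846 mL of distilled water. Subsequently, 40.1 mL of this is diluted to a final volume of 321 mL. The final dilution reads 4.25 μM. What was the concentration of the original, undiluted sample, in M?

Overall dilution factor = 15.01 × 40.01 × 5 × 14.98 × 8.005 = 3.60 × 10⁵.
Original = 4.25 μM × 3.60 × 10⁵ = 1.53 × 10⁶ μM = 1.53 M.

1.53 M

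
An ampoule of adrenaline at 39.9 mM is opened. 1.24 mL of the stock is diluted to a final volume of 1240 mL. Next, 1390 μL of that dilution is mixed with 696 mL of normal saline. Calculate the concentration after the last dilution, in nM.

79.5 nM

Overall dilution factor = 1000 × 501.7 = 5.02 × 10⁵.
39.9 mM / 5.02 × 10⁵ = 7.95 × 10⁻⁵ mM = 79.5 nM.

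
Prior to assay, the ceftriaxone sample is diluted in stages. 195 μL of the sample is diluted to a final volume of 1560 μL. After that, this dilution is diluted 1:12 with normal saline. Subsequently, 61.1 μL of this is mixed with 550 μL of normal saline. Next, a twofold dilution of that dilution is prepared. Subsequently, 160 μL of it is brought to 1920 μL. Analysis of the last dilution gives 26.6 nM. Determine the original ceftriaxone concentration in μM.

613 μM

Overall dilution factor = 8 × 12 × 10.00 × 2 × 12 = 2.30 × 10⁴.
Original = 26.6 nM × 2.30 × 10⁴ = 6.13 × 10⁵ nM = 613 μM.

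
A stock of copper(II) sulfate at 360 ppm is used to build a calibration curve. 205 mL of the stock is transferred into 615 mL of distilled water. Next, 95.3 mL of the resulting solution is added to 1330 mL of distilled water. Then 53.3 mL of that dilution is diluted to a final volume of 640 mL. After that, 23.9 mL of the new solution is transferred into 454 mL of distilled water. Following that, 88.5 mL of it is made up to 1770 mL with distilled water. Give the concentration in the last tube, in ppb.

1.25 ppb

Overall dilution factor = 4 × 14.96 × 12.01 × 20.00 × 20 = 2.87 × 10⁵.
360 ppm / 2.87 × 10⁵ = 1.25 × 10⁻³ ppm = 1.25 ppb.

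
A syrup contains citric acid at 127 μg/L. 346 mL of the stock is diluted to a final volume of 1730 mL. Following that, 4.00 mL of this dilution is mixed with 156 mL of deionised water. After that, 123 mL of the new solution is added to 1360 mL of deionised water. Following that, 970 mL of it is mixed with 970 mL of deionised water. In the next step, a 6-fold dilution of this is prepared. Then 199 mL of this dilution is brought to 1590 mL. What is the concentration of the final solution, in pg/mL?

0.549 pg/mL

Overall dilution factor = 5 × 40 × 12.06 × 2 × 6 × 7.990 = 2.31 × 10⁵.
127 μg/L / 2.31 × 10⁵ = 5.49 × 10⁻⁴ μg/L = 0.549 pg/mL.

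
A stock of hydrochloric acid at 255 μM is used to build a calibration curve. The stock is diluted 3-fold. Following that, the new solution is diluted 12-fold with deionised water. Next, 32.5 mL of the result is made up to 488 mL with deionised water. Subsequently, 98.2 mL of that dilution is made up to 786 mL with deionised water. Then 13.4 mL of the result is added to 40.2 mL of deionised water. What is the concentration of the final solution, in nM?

14.7 nM

Overall dilution factor = 3 × 12 × 15.02 × 8.004 × 4 = 1.73 × 10⁴.
255 μM / 1.73 × 10⁴ = 0.0147 μM = 14.7 nM.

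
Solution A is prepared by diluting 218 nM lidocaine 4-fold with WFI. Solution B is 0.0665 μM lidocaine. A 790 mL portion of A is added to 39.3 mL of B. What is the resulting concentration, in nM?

55.1 nM

C_A = 218 nM / 4 = 54.5 nM.
C_B = 0.0665 μM = 66.5 nM.
C_mix = (C_A·V_A + C_B·V_B)/(V_A + V_B) = (54.5×790 + 66.5×39.3) / 829.3 = 55.1 nM.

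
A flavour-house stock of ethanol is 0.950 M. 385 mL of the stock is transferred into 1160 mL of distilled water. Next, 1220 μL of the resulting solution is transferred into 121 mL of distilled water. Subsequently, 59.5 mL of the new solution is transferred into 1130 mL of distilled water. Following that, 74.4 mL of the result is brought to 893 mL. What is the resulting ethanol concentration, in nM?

Overall dilution factor = 4.013 × 100.2 × 19.99 × 12.00 = 9.65 × 10⁴.
0.950 M / 9.65 × 10⁴ = 9.85 × 10⁻⁶ M = 9850 nM.

9850 nM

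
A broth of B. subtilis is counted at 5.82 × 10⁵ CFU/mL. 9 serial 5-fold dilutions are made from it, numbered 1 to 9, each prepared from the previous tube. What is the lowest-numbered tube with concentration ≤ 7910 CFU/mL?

tube 3

Tube n has concentration 5.82 × 10⁵ CFU/mL / 5ⁿ.
Need 5ⁿ ≥ 5.82 × 10⁵ CFU/mL / 7910 CFU/mL = 73.6, so n ≥ 2.67.
First such tube: n = 3.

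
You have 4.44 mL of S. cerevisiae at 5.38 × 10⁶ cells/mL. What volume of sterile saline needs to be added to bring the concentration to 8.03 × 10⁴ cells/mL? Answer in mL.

V₂ = C₁V₁/C₂ = 5.38 × 10⁶ × 4.44 / 8.03 × 10⁴ = 297 mL.
Diluent to add = V₂ − V₁ = 297 − 4.44 = 293 mL.

293 mL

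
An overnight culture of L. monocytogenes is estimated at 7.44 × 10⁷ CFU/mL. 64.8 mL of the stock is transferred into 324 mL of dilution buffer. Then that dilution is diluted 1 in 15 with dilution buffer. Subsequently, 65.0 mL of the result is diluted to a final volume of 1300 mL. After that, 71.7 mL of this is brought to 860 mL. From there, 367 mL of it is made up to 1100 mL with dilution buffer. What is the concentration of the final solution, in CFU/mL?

Overall dilution factor = 6 × 15 × 20 × 11.99 × 2.997 = 6.47 × 10⁴.
7.44 × 10⁷ CFU/mL / 6.47 × 10⁴ = 1150 CFU/mL.

1150 CFU/mL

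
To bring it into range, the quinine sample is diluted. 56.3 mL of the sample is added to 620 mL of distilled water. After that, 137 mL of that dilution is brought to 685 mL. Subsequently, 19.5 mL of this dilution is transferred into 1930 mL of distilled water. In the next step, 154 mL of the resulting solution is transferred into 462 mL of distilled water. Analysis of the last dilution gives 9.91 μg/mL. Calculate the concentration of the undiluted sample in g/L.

Overall dilution factor = 12.01 × 5 × 99.97 × 4 = 2.40 × 10⁴.
Original = 9.91 μg/mL × 2.40 × 10⁴ = 2.38 × 10⁵ μg/mL = 238 g/L.

238 g/L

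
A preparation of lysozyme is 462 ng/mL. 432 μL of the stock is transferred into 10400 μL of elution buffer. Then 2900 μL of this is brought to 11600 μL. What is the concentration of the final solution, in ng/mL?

4.61 ng/mL

Overall dilution factor = 25.07 × 4 = 100.
462 ng/mL / 100 = 4.61 ng/mL.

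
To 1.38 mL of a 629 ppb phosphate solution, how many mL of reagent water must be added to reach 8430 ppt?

8430 ppt = 8.43 ppb.
V₂ = C₁V₁/C₂ = 629 × 1.38 / 8.43 = 103 mL.
Diluent to add = V₂ − V₁ = 103 − 1.38 = 102 mL.

102 mL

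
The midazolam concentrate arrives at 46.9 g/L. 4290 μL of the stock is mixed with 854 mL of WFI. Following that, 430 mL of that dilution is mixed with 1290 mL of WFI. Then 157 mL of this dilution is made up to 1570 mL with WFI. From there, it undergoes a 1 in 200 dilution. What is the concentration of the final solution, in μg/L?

Overall dilution factor = 200.1 × 4 × 10 × 200 = 1.60 × 10⁶.
46.9 g/L / 1.60 × 10⁶ = 2.93 × 10⁻⁵ g/L = 29.3 μg/L.

29.3 μg/L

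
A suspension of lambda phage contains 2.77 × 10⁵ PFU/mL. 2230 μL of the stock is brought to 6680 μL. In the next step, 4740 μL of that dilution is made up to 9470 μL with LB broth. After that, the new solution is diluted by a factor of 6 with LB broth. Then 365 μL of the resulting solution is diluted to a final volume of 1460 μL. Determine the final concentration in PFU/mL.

1930 PFU/mL

Overall dilution factor = 2.996 × 1.998 × 6 × 4 = 144.
2.77 × 10⁵ PFU/mL / 144 = 1930 PFU/mL.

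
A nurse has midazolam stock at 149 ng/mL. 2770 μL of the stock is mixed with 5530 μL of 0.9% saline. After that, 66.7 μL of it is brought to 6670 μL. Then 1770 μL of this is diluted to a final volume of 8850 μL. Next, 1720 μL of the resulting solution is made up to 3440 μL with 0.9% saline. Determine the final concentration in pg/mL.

49.7 pg/mL

Overall dilution factor = 2.996 × 100 × 5 × 2 = 2996.
149 ng/mL / 2996 = 0.0497 ng/mL = 49.7 pg/mL.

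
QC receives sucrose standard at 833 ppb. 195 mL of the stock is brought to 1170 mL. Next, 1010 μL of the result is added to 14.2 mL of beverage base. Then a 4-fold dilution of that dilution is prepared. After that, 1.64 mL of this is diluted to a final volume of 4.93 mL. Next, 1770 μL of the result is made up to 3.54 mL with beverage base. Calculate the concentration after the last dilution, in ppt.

383 ppt

Overall dilution factor = 6 × 15.06 × 4 × 3.006 × 2 = 2173.
833 ppb / 2173 = 0.383 ppb = 383 ppt.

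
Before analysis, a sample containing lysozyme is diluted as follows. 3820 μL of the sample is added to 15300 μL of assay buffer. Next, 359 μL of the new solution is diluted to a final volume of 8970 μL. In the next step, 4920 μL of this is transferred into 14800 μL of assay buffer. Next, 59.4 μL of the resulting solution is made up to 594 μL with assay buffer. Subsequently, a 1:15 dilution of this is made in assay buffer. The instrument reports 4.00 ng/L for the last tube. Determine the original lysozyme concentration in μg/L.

301 μg/L

Overall dilution factor = 5.005 × 24.99 × 4.008 × 10 × 15 = 7.52 × 10⁴.
Original = 4.00 ng/L × 7.52 × 10⁴ = 3.01 × 10⁵ ng/L = 301 μg/L.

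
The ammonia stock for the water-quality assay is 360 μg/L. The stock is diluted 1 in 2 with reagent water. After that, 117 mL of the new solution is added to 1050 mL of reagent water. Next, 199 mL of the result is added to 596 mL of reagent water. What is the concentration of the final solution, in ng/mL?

Overall dilution factor = 2 × 9.974 × 3.995 = 79.7.
360 μg/L / 79.7 = 4.52 μg/L = 4.52 ng/mL.

4.52 ng/mL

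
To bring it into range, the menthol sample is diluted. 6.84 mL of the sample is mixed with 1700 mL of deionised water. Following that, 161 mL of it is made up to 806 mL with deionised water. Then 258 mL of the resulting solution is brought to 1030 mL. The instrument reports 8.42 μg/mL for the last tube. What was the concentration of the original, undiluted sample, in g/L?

Overall dilution factor = 249.5 × 5.006 × 3.992 = 4987.
Original = 8.42 μg/mL × 4987 = 4.20 × 10⁴ μg/mL = 42.0 g/L.

42.0 g/L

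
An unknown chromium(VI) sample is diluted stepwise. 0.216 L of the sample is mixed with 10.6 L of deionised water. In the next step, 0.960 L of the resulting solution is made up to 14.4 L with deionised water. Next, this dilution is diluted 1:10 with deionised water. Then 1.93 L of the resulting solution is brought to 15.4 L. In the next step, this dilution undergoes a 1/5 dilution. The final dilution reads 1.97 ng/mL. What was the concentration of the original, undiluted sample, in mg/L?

Overall dilution factor = 50.07 × 15 × 10 × 7.979 × 5 = 3.00 × 10⁵.
Original = 1.97 ng/mL × 3.00 × 10⁵ = 5.90 × 10⁵ ng/mL = 590 mg/L.

590 mg/L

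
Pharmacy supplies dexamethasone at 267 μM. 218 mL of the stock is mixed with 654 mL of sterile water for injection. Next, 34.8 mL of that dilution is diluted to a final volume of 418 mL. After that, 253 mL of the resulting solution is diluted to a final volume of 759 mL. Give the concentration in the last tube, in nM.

1850 nM

Overall dilution factor = 4 × 12.01 × 3 = 144.
267 μM / 144 = 1.85 μM = 1850 nM.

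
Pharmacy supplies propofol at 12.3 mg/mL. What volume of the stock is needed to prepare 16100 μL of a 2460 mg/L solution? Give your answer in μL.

3220 μL

2460 mg/L = 2.46 mg/mL.
V₁ = C₂V₂/C₁ = 2.46 × 16100 / 12.3 = 3220 μL.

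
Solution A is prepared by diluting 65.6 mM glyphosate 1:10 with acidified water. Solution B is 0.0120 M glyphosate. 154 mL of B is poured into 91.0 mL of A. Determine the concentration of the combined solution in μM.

C_A = 65.6 mM / 10 = 6.56 mM.
C_B = 0.0120 M = 12.0 mM.
C_mix = (C_A·V_A + C_B·V_B)/(V_A + V_B) = (6.56×91.0 + 12.0×154) / 245.0 = 9.98 mM = 9980 μM.

9980 μM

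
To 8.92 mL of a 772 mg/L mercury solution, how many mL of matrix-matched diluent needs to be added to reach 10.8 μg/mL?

629 mL

10.8 μg/mL = 10.8 mg/L.
V₂ = C₁V₁/C₂ = 772 × 8.92 / 10.8 = 638 mL.
Diluent to add = V₂ − V₁ = 638 − 8.92 = 629 mL.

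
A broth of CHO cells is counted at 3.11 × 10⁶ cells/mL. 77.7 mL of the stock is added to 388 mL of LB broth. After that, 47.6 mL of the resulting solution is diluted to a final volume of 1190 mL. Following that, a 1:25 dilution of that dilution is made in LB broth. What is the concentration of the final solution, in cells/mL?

Overall dilution factor = 5.994 × 25 × 25 = 3746.
3.11 × 10⁶ cells/mL / 3746 = 830 cells/mL.

830 cells/mL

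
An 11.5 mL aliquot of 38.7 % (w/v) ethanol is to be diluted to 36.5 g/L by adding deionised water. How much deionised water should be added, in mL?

36.5 g/L = 3.65 % (w/v).
V₂ = C₁V₁/C₂ = 38.7 × 11.5 / 3.65 = 122 mL.
Diluent to add = V₂ − V₁ = 122 − 11.5 = 110 mL.

110 mL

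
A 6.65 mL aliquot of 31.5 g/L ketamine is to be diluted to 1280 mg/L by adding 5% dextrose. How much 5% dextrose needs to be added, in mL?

1280 mg/L = 1.28 g/L.
V₂ = C₁V₁/C₂ = 31.5 × 6.65 / 1.28 = 164 mL.
Diluent to add = V₂ − V₁ = 164 − 6.65 = 157 mL.

157 mL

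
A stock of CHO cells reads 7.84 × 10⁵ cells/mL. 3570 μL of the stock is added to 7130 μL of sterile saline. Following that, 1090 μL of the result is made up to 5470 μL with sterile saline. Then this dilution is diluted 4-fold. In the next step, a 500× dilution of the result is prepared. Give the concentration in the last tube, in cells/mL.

Overall dilution factor = 2.997 × 5.018 × 4 × 500 = 3.01 × 10⁴.
7.84 × 10⁵ cells/mL / 3.01 × 10⁴ = 26.1 cells/mL.

26.1 cells/mL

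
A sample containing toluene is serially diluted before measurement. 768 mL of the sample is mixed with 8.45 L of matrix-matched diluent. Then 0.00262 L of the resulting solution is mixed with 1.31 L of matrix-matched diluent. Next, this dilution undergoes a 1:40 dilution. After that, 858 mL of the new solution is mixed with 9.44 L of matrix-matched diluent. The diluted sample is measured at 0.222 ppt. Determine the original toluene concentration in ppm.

0.641 ppm

Overall dilution factor = 12.00 × 501 × 40 × 12.00 = 2.89 × 10⁶.
Original = 0.222 ppt × 2.89 × 10⁶ = 6.41 × 10⁵ ppt = 0.641 ppm.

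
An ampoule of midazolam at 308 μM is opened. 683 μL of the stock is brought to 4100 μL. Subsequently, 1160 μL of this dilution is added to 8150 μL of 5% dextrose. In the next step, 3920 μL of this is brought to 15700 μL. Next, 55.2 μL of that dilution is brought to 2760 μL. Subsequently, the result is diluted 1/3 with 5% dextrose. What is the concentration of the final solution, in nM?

Overall dilution factor = 6.003 × 8.026 × 4.005 × 50 × 3 = 2.89 × 10⁴.
308 μM / 2.89 × 10⁴ = 0.0106 μM = 10.6 nM.

10.6 nM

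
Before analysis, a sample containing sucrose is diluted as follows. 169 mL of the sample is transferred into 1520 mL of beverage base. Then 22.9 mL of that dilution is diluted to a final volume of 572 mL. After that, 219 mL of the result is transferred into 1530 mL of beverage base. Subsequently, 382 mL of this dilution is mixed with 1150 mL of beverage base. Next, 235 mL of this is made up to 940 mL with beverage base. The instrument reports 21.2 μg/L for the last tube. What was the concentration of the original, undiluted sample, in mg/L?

678 mg/L

Overall dilution factor = 9.994 × 24.98 × 7.986 × 4.010 × 4 = 3.20 × 10⁴.
Original = 21.2 μg/L × 3.20 × 10⁴ = 6.78 × 10⁵ μg/L = 678 mg/L.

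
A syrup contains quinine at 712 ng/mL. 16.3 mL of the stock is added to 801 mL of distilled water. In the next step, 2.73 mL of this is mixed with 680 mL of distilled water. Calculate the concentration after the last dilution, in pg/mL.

56.8 pg/mL

Overall dilution factor = 50.14 × 250.1 = 1.25 × 10⁴.
712 ng/mL / 1.25 × 10⁴ = 0.0568 ng/mL = 56.8 pg/mL.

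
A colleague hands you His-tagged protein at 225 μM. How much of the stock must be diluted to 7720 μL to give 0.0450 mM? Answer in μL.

1540 μL

0.0450 mM = 45.0 μM.
V₁ = C₂V₂/C₁ = 45.0 × 7720 / 225 = 1544 μL.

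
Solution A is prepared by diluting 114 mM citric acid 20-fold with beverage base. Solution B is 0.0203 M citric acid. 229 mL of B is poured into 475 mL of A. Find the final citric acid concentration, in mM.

10.4 mM

C_A = 114 mM / 20 = 5.70 mM.
C_B = 0.0203 M = 20.3 mM.
C_mix = (C_A·V_A + C_B·V_B)/(V_A + V_B) = (5.70×475 + 20.3×229) / 704.0 = 10.4 mM.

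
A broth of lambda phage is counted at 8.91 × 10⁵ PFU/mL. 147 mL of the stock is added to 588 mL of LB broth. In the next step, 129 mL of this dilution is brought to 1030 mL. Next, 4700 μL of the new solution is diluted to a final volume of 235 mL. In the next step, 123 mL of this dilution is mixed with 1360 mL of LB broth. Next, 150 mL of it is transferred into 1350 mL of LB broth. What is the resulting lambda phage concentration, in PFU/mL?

3.70 PFU/mL

Overall dilution factor = 5 × 7.984 × 50 × 12.06 × 10 = 2.41 × 10⁵.
8.91 × 10⁵ PFU/mL / 2.41 × 10⁵ = 3.70 PFU/mL.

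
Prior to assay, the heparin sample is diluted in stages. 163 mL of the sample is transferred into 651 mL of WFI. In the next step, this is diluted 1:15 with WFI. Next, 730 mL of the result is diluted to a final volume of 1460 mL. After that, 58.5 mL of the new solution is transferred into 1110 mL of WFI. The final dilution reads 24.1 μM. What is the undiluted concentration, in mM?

Overall dilution factor = 4.994 × 15 × 2 × 19.97 = 2992.
Original = 24.1 μM × 2992 = 7.21 × 10⁴ μM = 72.1 mM.

72.1 mM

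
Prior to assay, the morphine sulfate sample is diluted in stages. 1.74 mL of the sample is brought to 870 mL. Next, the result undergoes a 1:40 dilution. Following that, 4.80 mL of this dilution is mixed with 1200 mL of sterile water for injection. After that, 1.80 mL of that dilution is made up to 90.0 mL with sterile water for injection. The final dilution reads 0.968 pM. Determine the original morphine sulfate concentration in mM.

Overall dilution factor = 500 × 40 × 251 × 50 = 2.51 × 10⁸.
Original = 0.968 pM × 2.51 × 10⁸ = 2.43 × 10⁸ pM = 0.243 mM.

0.243 mM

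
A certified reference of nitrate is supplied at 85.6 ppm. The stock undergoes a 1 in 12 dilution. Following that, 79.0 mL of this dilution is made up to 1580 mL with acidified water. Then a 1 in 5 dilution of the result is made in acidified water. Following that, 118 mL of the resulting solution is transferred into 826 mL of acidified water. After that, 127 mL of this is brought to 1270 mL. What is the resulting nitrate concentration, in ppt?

Overall dilution factor = 12 × 20 × 5 × 8 × 10 = 9.60 × 10⁴.
85.6 ppm / 9.60 × 10⁴ = 8.92 × 10⁻⁴ ppm = 892 ppt.

892 ppt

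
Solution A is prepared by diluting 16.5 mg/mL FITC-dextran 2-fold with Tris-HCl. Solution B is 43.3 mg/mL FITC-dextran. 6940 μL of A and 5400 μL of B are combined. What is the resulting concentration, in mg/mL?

C_A = 16.5 mg/mL / 2 = 8.25 mg/mL.
C_mix = (C_A·V_A + C_B·V_B)/(V_A + V_B) = (8.25×6940 + 43.3×5400) / 12340 = 23.6 mg/mL.

23.6 mg/mL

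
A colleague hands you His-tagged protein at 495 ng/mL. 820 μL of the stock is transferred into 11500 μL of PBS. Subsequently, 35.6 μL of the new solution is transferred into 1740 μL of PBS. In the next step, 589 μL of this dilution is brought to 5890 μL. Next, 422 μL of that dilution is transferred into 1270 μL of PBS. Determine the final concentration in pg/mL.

16.5 pg/mL

Overall dilution factor = 15.02 × 49.88 × 10 × 4.009 = 3.00 × 10⁴.
495 ng/mL / 3.00 × 10⁴ = 0.0165 ng/mL = 16.5 pg/mL.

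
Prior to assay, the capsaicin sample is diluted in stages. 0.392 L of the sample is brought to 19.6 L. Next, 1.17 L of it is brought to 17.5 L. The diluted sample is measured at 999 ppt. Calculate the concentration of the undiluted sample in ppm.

0.747 ppm

Overall dilution factor = 50 × 14.96 = 748.
Original = 999 ppt × 748 = 7.47 × 10⁵ ppt = 0.747 ppm.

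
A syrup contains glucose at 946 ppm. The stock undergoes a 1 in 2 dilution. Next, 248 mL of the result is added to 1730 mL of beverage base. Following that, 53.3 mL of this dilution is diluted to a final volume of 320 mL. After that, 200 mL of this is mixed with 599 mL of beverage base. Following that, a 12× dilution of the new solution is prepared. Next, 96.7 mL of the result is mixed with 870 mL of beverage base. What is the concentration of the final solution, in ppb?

20.6 ppb

Overall dilution factor = 2 × 7.976 × 6.004 × 3.995 × 12 × 9.997 = 4.59 × 10⁴.
946 ppm / 4.59 × 10⁴ = 0.0206 ppm = 20.6 ppb.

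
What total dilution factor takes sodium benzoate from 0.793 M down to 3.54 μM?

2.24 × 10⁵

Factor = C₀/C_target = 0.793 M / 3.54 μM = 2.24 × 10⁵.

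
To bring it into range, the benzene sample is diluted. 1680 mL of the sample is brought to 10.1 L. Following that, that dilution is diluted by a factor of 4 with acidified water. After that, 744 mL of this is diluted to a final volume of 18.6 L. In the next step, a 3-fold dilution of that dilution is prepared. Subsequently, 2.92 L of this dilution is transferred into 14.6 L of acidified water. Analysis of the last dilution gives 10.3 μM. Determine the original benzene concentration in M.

Overall dilution factor = 6.012 × 4 × 25 × 3 × 6 = 1.08 × 10⁴.
Original = 10.3 μM × 1.08 × 10⁴ = 1.11 × 10⁵ μM = 0.111 M.

0.111 M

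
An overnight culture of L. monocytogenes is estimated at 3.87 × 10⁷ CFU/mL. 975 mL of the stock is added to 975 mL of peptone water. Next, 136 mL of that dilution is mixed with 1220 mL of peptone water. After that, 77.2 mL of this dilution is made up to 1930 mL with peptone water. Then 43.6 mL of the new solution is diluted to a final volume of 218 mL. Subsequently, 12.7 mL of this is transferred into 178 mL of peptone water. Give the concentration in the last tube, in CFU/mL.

1030 CFU/mL

Overall dilution factor = 2 × 9.971 × 25 × 5 × 15.02 = 3.74 × 10⁴.
3.87 × 10⁷ CFU/mL / 3.74 × 10⁴ = 1030 CFU/mL.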